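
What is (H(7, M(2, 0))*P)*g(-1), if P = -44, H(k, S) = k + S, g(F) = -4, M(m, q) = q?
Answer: 1232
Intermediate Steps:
H(k, S) = S + k
(H(7, M(2, 0))*P)*g(-1) = ((0 + 7)*(-44))*(-4) = (7*(-44))*(-4) = -308*(-4) = 1232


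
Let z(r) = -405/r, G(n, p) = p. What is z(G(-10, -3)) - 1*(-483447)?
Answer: 483582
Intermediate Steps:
z(G(-10, -3)) - 1*(-483447) = -405/(-3) - 1*(-483447) = -405*(-⅓) + 483447 = 135 + 483447 = 483582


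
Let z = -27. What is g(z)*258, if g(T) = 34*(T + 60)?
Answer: 289476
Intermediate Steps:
g(T) = 2040 + 34*T (g(T) = 34*(60 + T) = 2040 + 34*T)
g(z)*258 = (2040 + 34*(-27))*258 = (2040 - 918)*258 = 1122*258 = 289476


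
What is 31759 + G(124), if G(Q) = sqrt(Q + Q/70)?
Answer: 31759 + sqrt(154070)/35 ≈ 31770.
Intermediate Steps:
G(Q) = sqrt(4970)*sqrt(Q)/70 (G(Q) = sqrt(Q + Q*(1/70)) = sqrt(Q + Q/70) = sqrt(71*Q/70) = sqrt(4970)*sqrt(Q)/70)
31759 + G(124) = 31759 + sqrt(4970)*sqrt(124)/70 = 31759 + sqrt(4970)*(2*sqrt(31))/70 = 31759 + sqrt(154070)/35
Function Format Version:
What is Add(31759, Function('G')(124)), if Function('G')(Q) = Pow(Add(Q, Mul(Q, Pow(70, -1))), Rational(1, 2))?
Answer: Add(31759, Mul(Rational(1, 35), Pow(154070, Rational(1, 2)))) ≈ 31770.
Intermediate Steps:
Function('G')(Q) = Mul(Rational(1, 70), Pow(4970, Rational(1, 2)), Pow(Q, Rational(1, 2))) (Function('G')(Q) = Pow(Add(Q, Mul(Q, Rational(1, 70))), Rational(1, 2)) = Pow(Add(Q, Mul(Rational(1, 70), Q)), Rational(1, 2)) = Pow(Mul(Rational(71, 70), Q), Rational(1, 2)) = Mul(Rational(1, 70), Pow(4970, Rational(1, 2)), Pow(Q, Rational(1, 2))))
Add(31759, Function('G')(124)) = Add(31759, Mul(Rational(1, 70), Pow(4970, Rational(1, 2)), Pow(124, Rational(1, 2)))) = Add(31759, Mul(Rational(1, 70), Pow(4970, Rational(1, 2)), Mul(2, Pow(31, Rational(1, 2))))) = Add(31759, Mul(Rational(1, 35), Pow(154070, Rational(1, 2))))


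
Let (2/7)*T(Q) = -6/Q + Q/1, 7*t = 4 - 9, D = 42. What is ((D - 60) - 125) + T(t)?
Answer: -1161/10 ≈ -116.10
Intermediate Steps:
t = -5/7 (t = (4 - 9)/7 = (1/7)*(-5) = -5/7 ≈ -0.71429)
T(Q) = -21/Q + 7*Q/2 (T(Q) = 7*(-6/Q + Q/1)/2 = 7*(-6/Q + Q*1)/2 = 7*(-6/Q + Q)/2 = 7*(Q - 6/Q)/2 = -21/Q + 7*Q/2)
((D - 60) - 125) + T(t) = ((42 - 60) - 125) + (-21/(-5/7) + (7/2)*(-5/7)) = (-18 - 125) + (-21*(-7/5) - 5/2) = -143 + (147/5 - 5/2) = -143 + 269/10 = -1161/10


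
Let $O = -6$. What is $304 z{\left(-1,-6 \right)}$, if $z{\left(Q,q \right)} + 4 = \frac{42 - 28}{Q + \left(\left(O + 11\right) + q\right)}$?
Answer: $-3344$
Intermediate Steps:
$z{\left(Q,q \right)} = -4 + \frac{14}{5 + Q + q}$ ($z{\left(Q,q \right)} = -4 + \frac{42 - 28}{Q + \left(\left(-6 + 11\right) + q\right)} = -4 + \frac{14}{Q + \left(5 + q\right)} = -4 + \frac{14}{5 + Q + q}$)
$304 z{\left(-1,-6 \right)} = 304 \frac{2 \left(-3 - -2 - -12\right)}{5 - 1 - 6} = 304 \frac{2 \left(-3 + 2 + 12\right)}{-2} = 304 \cdot 2 \left(- \frac{1}{2}\right) 11 = 304 \left(-11\right) = -3344$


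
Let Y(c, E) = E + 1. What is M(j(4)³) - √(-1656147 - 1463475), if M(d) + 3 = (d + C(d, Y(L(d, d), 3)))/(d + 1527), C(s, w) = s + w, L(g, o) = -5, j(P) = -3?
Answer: -91/30 - 11*I*√25782 ≈ -3.0333 - 1766.2*I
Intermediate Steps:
Y(c, E) = 1 + E
M(d) = -3 + (4 + 2*d)/(1527 + d) (M(d) = -3 + (d + (d + (1 + 3)))/(d + 1527) = -3 + (d + (d + 4))/(1527 + d) = -3 + (d + (4 + d))/(1527 + d) = -3 + (4 + 2*d)/(1527 + d))
M(j(4)³) - √(-1656147 - 1463475) = (-4577 - 1*(-3)³)/(1527 + (-3)³) - √(-1656147 - 1463475) = (-4577 - 1*(-27))/(1527 - 27) - √(-3119622) = (-4577 + 27)/1500 - 11*I*√25782 = (1/1500)*(-4550) - 11*I*√25782 = -91/30 - 11*I*√25782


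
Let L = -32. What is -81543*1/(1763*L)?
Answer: 81543/56416 ≈ 1.4454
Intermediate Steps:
-81543*1/(1763*L) = -81543/(-32*(-41)*(-43)) = -81543/(1312*(-43)) = -81543/(-56416) = -81543*(-1/56416) = 81543/56416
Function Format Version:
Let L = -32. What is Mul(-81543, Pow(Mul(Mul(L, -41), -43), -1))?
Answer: Rational(81543, 56416) ≈ 1.4454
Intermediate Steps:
Mul(-81543, Pow(Mul(Mul(L, -41), -43), -1)) = Mul(-81543, Pow(Mul(Mul(-32, -41), -43), -1)) = Mul(-81543, Pow(Mul(1312, -43), -1)) = Mul(-81543, Pow(-56416, -1)) = Mul(-81543, Rational(-1, 56416)) = Rational(81543, 56416)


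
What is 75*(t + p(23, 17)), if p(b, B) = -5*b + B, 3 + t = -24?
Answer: -9375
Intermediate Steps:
t = -27 (t = -3 - 24 = -27)
p(b, B) = B - 5*b
75*(t + p(23, 17)) = 75*(-27 + (17 - 5*23)) = 75*(-27 + (17 - 115)) = 75*(-27 - 98) = 75*(-125) = -9375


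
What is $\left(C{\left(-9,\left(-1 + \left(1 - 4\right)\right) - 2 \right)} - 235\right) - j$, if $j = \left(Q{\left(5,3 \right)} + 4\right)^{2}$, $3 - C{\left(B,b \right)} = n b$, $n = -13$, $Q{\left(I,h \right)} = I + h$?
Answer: $-454$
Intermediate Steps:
$C{\left(B,b \right)} = 3 + 13 b$ ($C{\left(B,b \right)} = 3 - - 13 b = 3 + 13 b$)
$j = 144$ ($j = \left(\left(5 + 3\right) + 4\right)^{2} = \left(8 + 4\right)^{2} = 12^{2} = 144$)
$\left(C{\left(-9,\left(-1 + \left(1 - 4\right)\right) - 2 \right)} - 235\right) - j = \left(\left(3 + 13 \left(\left(-1 + \left(1 - 4\right)\right) - 2\right)\right) - 235\right) - 144 = \left(\left(3 + 13 \left(\left(-1 - 3\right) - 2\right)\right) - 235\right) - 144 = \left(\left(3 + 13 \left(-4 - 2\right)\right) - 235\right) - 144 = \left(\left(3 + 13 \left(-6\right)\right) - 235\right) - 144 = \left(\left(3 - 78\right) - 235\right) - 144 = \left(-75 - 235\right) - 144 = -310 - 144 = -454$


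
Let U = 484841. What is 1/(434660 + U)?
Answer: 1/919501 ≈ 1.0875e-6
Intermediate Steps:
1/(434660 + U) = 1/(434660 + 484841) = 1/919501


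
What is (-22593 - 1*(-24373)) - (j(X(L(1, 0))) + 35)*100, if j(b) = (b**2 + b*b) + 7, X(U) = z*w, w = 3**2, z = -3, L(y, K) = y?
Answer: -148220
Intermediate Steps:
w = 9
X(U) = -27 (X(U) = -3*9 = -27)
j(b) = 7 + 2*b**2 (j(b) = (b**2 + b**2) + 7 = 2*b**2 + 7 = 7 + 2*b**2)
(-22593 - 1*(-24373)) - (j(X(L(1, 0))) + 35)*100 = (-22593 - 1*(-24373)) - ((7 + 2*(-27)**2) + 35)*100 = (-22593 + 24373) - ((7 + 2*729) + 35)*100 = 1780 - ((7 + 1458) + 35)*100 = 1780 - (1465 + 35)*100 = 1780 - 1500*100 = 1780 - 1*150000 = 1780 - 150000 = -148220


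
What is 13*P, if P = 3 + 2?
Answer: 65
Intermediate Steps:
P = 5
13*P = 13*5 = 65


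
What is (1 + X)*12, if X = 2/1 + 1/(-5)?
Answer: 168/5 ≈ 33.600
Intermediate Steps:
X = 9/5 (X = 2*1 + 1*(-⅕) = 2 - ⅕ = 9/5 ≈ 1.8000)
(1 + X)*12 = (1 + 9/5)*12 = (14/5)*12 = 168/5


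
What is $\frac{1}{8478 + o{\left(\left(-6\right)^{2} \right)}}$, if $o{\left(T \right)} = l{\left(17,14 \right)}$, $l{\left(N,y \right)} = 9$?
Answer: $\frac{1}{8487} \approx 0.00011783$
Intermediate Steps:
$o{\left(T \right)} = 9$
$\frac{1}{8478 + o{\left(\left(-6\right)^{2} \right)}} = \frac{1}{8478 + 9} = \frac{1}{8487}$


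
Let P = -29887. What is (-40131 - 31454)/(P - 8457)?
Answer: 71585/38344 ≈ 1.8669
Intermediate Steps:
(-40131 - 31454)/(P - 8457) = (-40131 - 31454)/(-29887 - 8457) = -71585/(-38344) = -71585*(-1/38344) = 71585/38344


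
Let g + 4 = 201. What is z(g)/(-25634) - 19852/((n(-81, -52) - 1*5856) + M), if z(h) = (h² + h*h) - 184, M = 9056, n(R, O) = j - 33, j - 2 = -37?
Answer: -13418026/1433673 ≈ -9.3592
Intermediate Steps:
j = -35 (j = 2 - 37 = -35)
n(R, O) = -68 (n(R, O) = -35 - 33 = -68)
g = 197 (g = -4 + 201 = 197)
z(h) = -184 + 2*h² (z(h) = (h² + h²) - 184 = 2*h² - 184 = -184 + 2*h²)
z(g)/(-25634) - 19852/((n(-81, -52) - 1*5856) + M) = (-184 + 2*197²)/(-25634) - 19852/((-68 - 1*5856) + 9056) = (-184 + 2*38809)*(-1/25634) - 19852/((-68 - 5856) + 9056) = (-184 + 77618)*(-1/25634) - 19852/(-5924 + 9056) = 77434*(-1/25634) - 19852/3132 = -5531/1831 - 19852*1/3132 = -5531/1831 - 4963/783 = -13418026/1433673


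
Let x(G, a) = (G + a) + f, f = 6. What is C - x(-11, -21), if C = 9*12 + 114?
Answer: 248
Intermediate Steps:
x(G, a) = 6 + G + a (x(G, a) = (G + a) + 6 = 6 + G + a)
C = 222 (C = 108 + 114 = 222)
C - x(-11, -21) = 222 - (6 - 11 - 21) = 222 - 1*(-26) = 222 + 26 = 248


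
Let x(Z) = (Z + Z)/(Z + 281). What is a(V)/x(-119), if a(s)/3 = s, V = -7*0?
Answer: 0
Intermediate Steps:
V = 0
x(Z) = 2*Z/(281 + Z) (x(Z) = (2*Z)/(281 + Z) = 2*Z/(281 + Z))
a(s) = 3*s
a(V)/x(-119) = (3*0)/((2*(-119)/(281 - 119))) = 0/((2*(-119)/162)) = 0/((2*(-119)*(1/162))) = 0/(-119/81) = 0*(-81/119) = 0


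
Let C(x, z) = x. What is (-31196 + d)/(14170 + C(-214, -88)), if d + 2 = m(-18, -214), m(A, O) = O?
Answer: -7853/3489 ≈ -2.2508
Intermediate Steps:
d = -216 (d = -2 - 214 = -216)
(-31196 + d)/(14170 + C(-214, -88)) = (-31196 - 216)/(14170 - 214) = -31412/13956 = -31412*1/13956 = -7853/3489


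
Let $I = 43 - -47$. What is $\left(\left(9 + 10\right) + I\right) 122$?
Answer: $13298$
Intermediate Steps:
$I = 90$ ($I = 43 + 47 = 90$)
$\left(\left(9 + 10\right) + I\right) 122 = \left(\left(9 + 10\right) + 90\right) 122 = \left(19 + 90\right) 122 = 109 \cdot 122 = 13298$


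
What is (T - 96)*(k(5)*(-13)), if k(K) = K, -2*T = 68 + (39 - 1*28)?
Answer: 17615/2 ≈ 8807.5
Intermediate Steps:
T = -79/2 (T = -(68 + (39 - 1*28))/2 = -(68 + (39 - 28))/2 = -(68 + 11)/2 = -½*79 = -79/2 ≈ -39.500)
(T - 96)*(k(5)*(-13)) = (-79/2 - 96)*(5*(-13)) = -271/2*(-65) = 17615/2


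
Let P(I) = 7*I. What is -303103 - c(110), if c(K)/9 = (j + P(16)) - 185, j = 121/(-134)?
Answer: -40526675/134 ≈ -3.0244e+5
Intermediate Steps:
j = -121/134 (j = 121*(-1/134) = -121/134 ≈ -0.90298)
c(K) = -89127/134 (c(K) = 9*((-121/134 + 7*16) - 185) = 9*((-121/134 + 112) - 185) = 9*(14887/134 - 185) = 9*(-9903/134) = -89127/134)
-303103 - c(110) = -303103 - 1*(-89127/134) = -303103 + 89127/134 = -40526675/134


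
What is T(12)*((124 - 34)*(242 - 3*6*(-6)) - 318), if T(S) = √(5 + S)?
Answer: 31182*√17 ≈ 1.2857e+5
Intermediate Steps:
T(12)*((124 - 34)*(242 - 3*6*(-6)) - 318) = √(5 + 12)*((124 - 34)*(242 - 3*6*(-6)) - 318) = √17*(90*(242 - 18*(-6)) - 318) = √17*(90*(242 + 108) - 318) = √17*(90*350 - 318) = √17*(31500 - 318) = √17*31182 = 31182*√17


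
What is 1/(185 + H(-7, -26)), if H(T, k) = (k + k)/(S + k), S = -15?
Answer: 41/7637 ≈ 0.0053686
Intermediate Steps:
H(T, k) = 2*k/(-15 + k) (H(T, k) = (k + k)/(-15 + k) = (2*k)/(-15 + k) = 2*k/(-15 + k))
1/(185 + H(-7, -26)) = 1/(185 + 2*(-26)/(-15 - 26)) = 1/(185 + 2*(-26)/(-41)) = 1/(185 + 2*(-26)*(-1/41)) = 1/(185 + 52/41) = 1/(7637/41) = 41/7637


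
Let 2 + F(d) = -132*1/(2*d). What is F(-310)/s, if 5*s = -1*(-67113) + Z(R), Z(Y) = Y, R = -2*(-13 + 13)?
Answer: -277/2080503 ≈ -0.00013314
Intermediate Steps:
R = 0 (R = -2*0 = 0)
s = 67113/5 (s = (-1*(-67113) + 0)/5 = (67113 + 0)/5 = (⅕)*67113 = 67113/5 ≈ 13423.)
F(d) = -2 - 66/d (F(d) = -2 - 132*1/(2*d) = -2 - 66/d)
F(-310)/s = (-2 - 66/(-310))/(67113/5) = (-2 - 66*(-1/310))*(5/67113) = (-2 + 33/155)*(5/67113) = -277/155*5/67113 = -277/2080503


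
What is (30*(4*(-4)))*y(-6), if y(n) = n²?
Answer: -17280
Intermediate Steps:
(30*(4*(-4)))*y(-6) = (30*(4*(-4)))*(-6)² = (30*(-16))*36 = -480*36 = -17280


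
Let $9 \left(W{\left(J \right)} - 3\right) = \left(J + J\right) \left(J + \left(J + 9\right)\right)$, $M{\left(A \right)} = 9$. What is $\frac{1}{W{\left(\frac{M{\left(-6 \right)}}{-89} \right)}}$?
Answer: $\frac{7921}{22197} \approx 0.35685$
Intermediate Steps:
$W{\left(J \right)} = 3 + \frac{2 J \left(9 + 2 J\right)}{9}$ ($W{\left(J \right)} = 3 + \frac{\left(J + J\right) \left(J + \left(J + 9\right)\right)}{9} = 3 + \frac{2 J \left(J + \left(9 + J\right)\right)}{9} = 3 + \frac{2 J \left(9 + 2 J\right)}{9}$)
$\frac{1}{W{\left(\frac{M{\left(-6 \right)}}{-89} \right)}} = \frac{1}{3 + 2 \frac{9}{-89} + \frac{4 \left(\frac{9}{-89}\right)^{2}}{9}} = \frac{1}{3 + 2 \cdot 9 \left(- \frac{1}{89}\right) + \frac{4 \left(9 \left(- \frac{1}{89}\right)\right)^{2}}{9}} = \frac{1}{3 + 2 \left(- \frac{9}{89}\right) + \frac{4 \left(- \frac{9}{89}\right)^{2}}{9}} = \frac{1}{3 - \frac{18}{89} + \frac{4}{9} \cdot \frac{81}{7921}} = \frac{1}{3 - \frac{18}{89} + \frac{36}{7921}} = \frac{1}{\frac{22197}{7921}} = \frac{7921}{22197}$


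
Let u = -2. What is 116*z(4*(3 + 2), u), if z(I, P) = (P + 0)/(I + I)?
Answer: -29/5 ≈ -5.8000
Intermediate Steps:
z(I, P) = P/(2*I) (z(I, P) = P/((2*I)) = P*(1/(2*I)) = P/(2*I))
116*z(4*(3 + 2), u) = 116*((1/2)*(-2)/(4*(3 + 2))) = 116*((1/2)*(-2)/(4*5)) = 116*((1/2)*(-2)/20) = 116*((1/2)*(-2)*(1/20)) = 116*(-1/20) = -29/5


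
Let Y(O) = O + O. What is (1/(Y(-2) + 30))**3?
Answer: 1/17576 ≈ 5.6896e-5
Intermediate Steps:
Y(O) = 2*O
(1/(Y(-2) + 30))**3 = (1/(2*(-2) + 30))**3 = (1/(-4 + 30))**3 = (1/26)**3 = 1/17576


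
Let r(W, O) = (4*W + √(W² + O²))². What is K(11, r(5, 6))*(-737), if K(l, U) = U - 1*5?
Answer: -336072 - 29480*√61 ≈ -5.6632e+5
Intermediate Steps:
r(W, O) = (√(O² + W²) + 4*W)² (r(W, O) = (4*W + √(O² + W²))² = (√(O² + W²) + 4*W)²)
K(l, U) = -5 + U (K(l, U) = U - 5 = -5 + U)
K(11, r(5, 6))*(-737) = (-5 + (√(6² + 5²) + 4*5)²)*(-737) = (-5 + (√(36 + 25) + 20)²)*(-737) = (-5 + (√61 + 20)²)*(-737) = (-5 + (20 + √61)²)*(-737) = 3685 - 737*(20 + √61)²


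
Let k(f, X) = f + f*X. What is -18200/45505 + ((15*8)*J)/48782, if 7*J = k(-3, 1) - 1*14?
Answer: -632403880/1553877437 ≈ -0.40698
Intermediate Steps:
k(f, X) = f + X*f
J = -20/7 (J = (-3*(1 + 1) - 1*14)/7 = (-3*2 - 14)/7 = (-6 - 14)/7 = (⅐)*(-20) = -20/7 ≈ -2.8571)
-18200/45505 + ((15*8)*J)/48782 = -18200/45505 + ((15*8)*(-20/7))/48782 = -18200*1/45505 + (120*(-20/7))*(1/48782) = -3640/9101 - 2400/7*1/48782 = -3640/9101 - 1200/170737 = -632403880/1553877437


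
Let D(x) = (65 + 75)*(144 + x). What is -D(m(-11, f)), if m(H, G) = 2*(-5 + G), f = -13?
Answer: -15120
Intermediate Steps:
m(H, G) = -10 + 2*G
D(x) = 20160 + 140*x (D(x) = 140*(144 + x) = 20160 + 140*x)
-D(m(-11, f)) = -(20160 + 140*(-10 + 2*(-13))) = -(20160 + 140*(-10 - 26)) = -(20160 + 140*(-36)) = -(20160 - 5040) = -1*15120 = -15120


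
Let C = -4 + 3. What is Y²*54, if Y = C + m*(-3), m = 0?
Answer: 54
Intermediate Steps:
C = -1
Y = -1 (Y = -1 + 0*(-3) = -1 + 0 = -1)
Y²*54 = (-1)²*54 = 1*54 = 54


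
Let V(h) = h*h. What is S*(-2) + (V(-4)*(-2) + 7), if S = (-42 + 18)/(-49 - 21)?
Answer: -899/35 ≈ -25.686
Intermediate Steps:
S = 12/35 (S = -24/(-70) = -24*(-1/70) = 12/35 ≈ 0.34286)
V(h) = h²
S*(-2) + (V(-4)*(-2) + 7) = (12/35)*(-2) + ((-4)²*(-2) + 7) = -24/35 + (16*(-2) + 7) = -24/35 + (-32 + 7) = -24/35 - 25 = -899/35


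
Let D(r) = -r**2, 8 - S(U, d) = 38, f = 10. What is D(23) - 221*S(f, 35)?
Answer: 6101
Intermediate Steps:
S(U, d) = -30 (S(U, d) = 8 - 1*38 = 8 - 38 = -30)
D(23) - 221*S(f, 35) = -1*23**2 - 221*(-30) = -1*529 + 6630 = -529 + 6630 = 6101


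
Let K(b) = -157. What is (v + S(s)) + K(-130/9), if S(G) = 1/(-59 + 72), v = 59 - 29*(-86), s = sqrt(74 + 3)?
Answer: 31149/13 ≈ 2396.1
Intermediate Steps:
s = sqrt(77) ≈ 8.7750
v = 2553 (v = 59 + 2494 = 2553)
S(G) = 1/13
(v + S(s)) + K(-130/9) = (2553 + 1/13) - 157 = 33190/13 - 157 = 31149/13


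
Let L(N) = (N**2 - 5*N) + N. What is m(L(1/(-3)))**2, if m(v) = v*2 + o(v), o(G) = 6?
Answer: 6400/81 ≈ 79.012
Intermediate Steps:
L(N) = N**2 - 4*N
m(v) = 6 + 2*v (m(v) = v*2 + 6 = 2*v + 6 = 6 + 2*v)
m(L(1/(-3)))**2 = (6 + 2*((-4 + 1/(-3))/(-3)))**2 = (6 + 2*(-(-4 - 1/3)/3))**2 = (6 + 2*(-1/3*(-13/3)))**2 = (6 + 2*(13/9))**2 = (6 + 26/9)**2 = (80/9)**2 = 6400/81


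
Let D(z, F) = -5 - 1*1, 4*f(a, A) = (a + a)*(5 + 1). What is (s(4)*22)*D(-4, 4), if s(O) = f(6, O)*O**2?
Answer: -38016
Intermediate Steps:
f(a, A) = 3*a (f(a, A) = ((a + a)*(5 + 1))/4 = ((2*a)*6)/4 = (12*a)/4 = 3*a)
s(O) = 18*O**2 (s(O) = (3*6)*O**2 = 18*O**2)
D(z, F) = -6 (D(z, F) = -5 - 1 = -6)
(s(4)*22)*D(-4, 4) = ((18*4**2)*22)*(-6) = ((18*16)*22)*(-6) = (288*22)*(-6) = 6336*(-6) = -38016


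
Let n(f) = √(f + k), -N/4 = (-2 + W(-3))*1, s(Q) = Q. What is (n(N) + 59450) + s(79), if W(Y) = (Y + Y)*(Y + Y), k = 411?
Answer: 59529 + 5*√11 ≈ 59546.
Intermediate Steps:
W(Y) = 4*Y² (W(Y) = (2*Y)*(2*Y) = 4*Y²)
N = -136 (N = -4*(-2 + 4*(-3)²) = -4*(-2 + 4*9) = -4*(-2 + 36) = -136 ≈ -136.00)
n(f) = √(411 + f) (n(f) = √(f + 411) = √(411 + f))
(n(N) + 59450) + s(79) = (√(411 - 136) + 59450) + 79 = (√275 + 59450) + 79 = (5*√11 + 59450) + 79 = (59450 + 5*√11) + 79 = 59529 + 5*√11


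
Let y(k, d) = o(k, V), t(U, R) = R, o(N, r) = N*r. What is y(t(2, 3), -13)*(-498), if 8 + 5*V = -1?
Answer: 13446/5 ≈ 2689.2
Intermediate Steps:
V = -9/5 (V = -8/5 + (⅕)*(-1) = -8/5 - ⅕ = -9/5 ≈ -1.8000)
y(k, d) = -9*k/5 (y(k, d) = k*(-9/5) = -9*k/5)
y(t(2, 3), -13)*(-498) = -9/5*3*(-498) = -27/5*(-498) = 13446/5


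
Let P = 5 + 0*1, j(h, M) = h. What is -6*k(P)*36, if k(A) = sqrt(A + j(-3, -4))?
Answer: -216*sqrt(2) ≈ -305.47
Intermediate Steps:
P = 5 (P = 5 + 0 = 5)
k(A) = sqrt(-3 + A) (k(A) = sqrt(A - 3) = sqrt(-3 + A))
-6*k(P)*36 = -6*sqrt(-3 + 5)*36 = -6*sqrt(2)*36 = -216*sqrt(2)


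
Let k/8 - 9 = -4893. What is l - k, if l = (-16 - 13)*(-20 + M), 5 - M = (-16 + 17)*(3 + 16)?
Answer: 40058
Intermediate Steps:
M = -14 (M = 5 - (-16 + 17)*(3 + 16) = 5 - 19 = -14)
k = -39072 (k = 72 + 8*(-4893) = 72 - 39144 = -39072)
l = 986 (l = (-16 - 13)*(-20 - 14) = -29*(-34) = 986)
l - k = 986 - 1*(-39072) = 986 + 39072 = 40058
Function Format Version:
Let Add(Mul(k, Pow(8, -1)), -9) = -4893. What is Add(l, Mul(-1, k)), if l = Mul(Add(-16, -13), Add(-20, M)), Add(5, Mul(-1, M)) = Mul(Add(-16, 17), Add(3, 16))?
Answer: 40058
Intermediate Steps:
M = -14 (M = Add(5, Mul(-1, Mul(Add(-16, 17), Add(3, 16)))) = Add(5, Mul(-1, Mul(1, 19))) = Add(5, Mul(-1, 19)) = Add(5, -19) = -14)
k = -39072 (k = Add(72, Mul(8, -4893)) = Add(72, -39144) = -39072)
l = 986 (l = Mul(Add(-16, -13), Add(-20, -14)) = Mul(-29, -34) = 986)
Add(l, Mul(-1, k)) = Add(986, Mul(-1, -39072)) = Add(986, 39072) = 40058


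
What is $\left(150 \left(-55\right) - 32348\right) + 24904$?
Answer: $-15694$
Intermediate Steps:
$\left(150 \left(-55\right) - 32348\right) + 24904 = \left(-8250 - 32348\right) + 24904 = -40598 + 24904 = -15694$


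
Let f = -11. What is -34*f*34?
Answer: 12716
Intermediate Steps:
-34*f*34 = -34*(-11)*34 = 374*34 = 12716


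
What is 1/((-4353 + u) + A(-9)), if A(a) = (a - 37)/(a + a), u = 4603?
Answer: 9/2273 ≈ 0.0039595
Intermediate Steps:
A(a) = (-37 + a)/(2*a) (A(a) = (-37 + a)/((2*a)) = (-37 + a)*(1/(2*a)) = (-37 + a)/(2*a))
1/((-4353 + u) + A(-9)) = 1/((-4353 + 4603) + (½)*(-37 - 9)/(-9)) = 1/(250 + (½)*(-⅑)*(-46)) = 1/(250 + 23/9) = 1/(2273/9) = 9/2273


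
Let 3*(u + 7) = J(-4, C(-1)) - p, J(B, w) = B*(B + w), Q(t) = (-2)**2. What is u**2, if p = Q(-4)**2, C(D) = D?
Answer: 289/9 ≈ 32.111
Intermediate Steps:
Q(t) = 4
p = 16 (p = 4**2 = 16)
u = -17/3 (u = -7 + (-4*(-4 - 1) - 1*16)/3 = -7 + (-4*(-5) - 16)/3 = -7 + (20 - 16)/3 = -7 + (1/3)*4 = -7 + 4/3 = -17/3 ≈ -5.6667)
u**2 = (-17/3)**2 = 289/9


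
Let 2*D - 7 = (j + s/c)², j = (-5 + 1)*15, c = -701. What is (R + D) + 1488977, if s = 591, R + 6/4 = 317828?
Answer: 1777552641015/982802 ≈ 1.8087e+6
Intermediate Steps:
R = 635653/2 (R = -3/2 + 317828 = 635653/2 ≈ 3.1783e+5)
j = -60 (j = -4*15 = -60)
D = 911273804/491401 (D = 7/2 + (-60 + 591/(-701))²/2 = 7/2 + (-60 + 591*(-1/701))²/2 = 7/2 + (-60 - 591/701)²/2 = 7/2 + (-42651/701)²/2 = 7/2 + (½)*(1819107801/491401) = 7/2 + 1819107801/982802 = 911273804/491401 ≈ 1854.4)
(R + D) + 1488977 = (635653/2 + 911273804/491401) + 1488977 = 314183067461/982802 + 1488977 = 1777552641015/982802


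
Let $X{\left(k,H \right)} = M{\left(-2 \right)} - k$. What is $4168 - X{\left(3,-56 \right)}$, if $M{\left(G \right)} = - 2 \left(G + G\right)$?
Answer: $4163$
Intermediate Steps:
$M{\left(G \right)} = - 4 G$ ($M{\left(G \right)} = - 2 \cdot 2 G = - 4 G$)
$X{\left(k,H \right)} = 8 - k$ ($X{\left(k,H \right)} = \left(-4\right) \left(-2\right) - k = 8 - k$)
$4168 - X{\left(3,-56 \right)} = 4168 - \left(8 - 3\right) = 4168 - 5 = 4163$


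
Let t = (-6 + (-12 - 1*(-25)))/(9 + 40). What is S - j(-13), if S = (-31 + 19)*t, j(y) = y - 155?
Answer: 1164/7 ≈ 166.29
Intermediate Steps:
j(y) = -155 + y
t = 1/7 (t = (-6 + (-12 + 25))/49 = (-6 + 13)*(1/49) = 7*(1/49) = 1/7 ≈ 0.14286)
S = -12/7 (S = (-31 + 19)*(1/7) = -12*1/7 = -12/7 ≈ -1.7143)
S - j(-13) = -12/7 - (-155 - 13) = -12/7 - 1*(-168) = -12/7 + 168 = 1164/7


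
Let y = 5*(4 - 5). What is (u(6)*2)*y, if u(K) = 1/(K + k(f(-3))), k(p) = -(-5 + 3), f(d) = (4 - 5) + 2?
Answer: -5/4 ≈ -1.2500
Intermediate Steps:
f(d) = 1 (f(d) = -1 + 2 = 1)
k(p) = 2 (k(p) = -1*(-2) = 2)
u(K) = 1/(2 + K) (u(K) = 1/(K + 2) = 1/(2 + K))
y = -5 (y = 5*(-1) = -5)
(u(6)*2)*y = (2/(2 + 6))*(-5) = (2/8)*(-5) = ((⅛)*2)*(-5) = (¼)*(-5) = -5/4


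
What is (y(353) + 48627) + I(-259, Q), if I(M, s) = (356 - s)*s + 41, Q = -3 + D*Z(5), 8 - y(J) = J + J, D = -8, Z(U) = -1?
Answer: 49725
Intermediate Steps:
y(J) = 8 - 2*J (y(J) = 8 - (J + J) = 8 - 2*J)
Q = 5 (Q = -3 - 8*(-1) = -3 + 8 = 5)
I(M, s) = 41 + s*(356 - s) (I(M, s) = s*(356 - s) + 41 = 41 + s*(356 - s))
(y(353) + 48627) + I(-259, Q) = ((8 - 2*353) + 48627) + (41 - 1*5² + 356*5) = ((8 - 706) + 48627) + (41 - 1*25 + 1780) = (-698 + 48627) + (41 - 25 + 1780) = 47929 + 1796 = 49725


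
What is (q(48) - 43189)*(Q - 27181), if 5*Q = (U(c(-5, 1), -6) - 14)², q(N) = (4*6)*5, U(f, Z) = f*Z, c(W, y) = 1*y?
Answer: 1167212969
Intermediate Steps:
c(W, y) = y
U(f, Z) = Z*f
q(N) = 120 (q(N) = 24*5 = 120)
Q = 80 (Q = (-6*1 - 14)²/5 = (-6 - 14)²/5 = (⅕)*(-20)² = (⅕)*400 = 80)
(q(48) - 43189)*(Q - 27181) = (120 - 43189)*(80 - 27181) = -43069*(-27101) = 1167212969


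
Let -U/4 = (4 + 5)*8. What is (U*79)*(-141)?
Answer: 3208032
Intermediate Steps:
U = -288 (U = -4*(4 + 5)*8 = -36*8 = -4*72 = -288)
(U*79)*(-141) = -288*79*(-141) = -22752*(-141) = 3208032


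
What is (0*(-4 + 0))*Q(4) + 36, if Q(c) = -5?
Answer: 36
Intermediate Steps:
(0*(-4 + 0))*Q(4) + 36 = (0*(-4 + 0))*(-5) + 36 = (0*(-4))*(-5) + 36 = 0*(-5) + 36 = 0 + 36 = 36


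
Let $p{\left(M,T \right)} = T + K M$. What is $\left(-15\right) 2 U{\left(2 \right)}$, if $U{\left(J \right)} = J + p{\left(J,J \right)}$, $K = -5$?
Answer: $180$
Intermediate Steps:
$p{\left(M,T \right)} = T - 5 M$
$U{\left(J \right)} = - 3 J$ ($U{\left(J \right)} = J + \left(J - 5 J\right) = J - 4 J = - 3 J$)
$\left(-15\right) 2 U{\left(2 \right)} = \left(-15\right) 2 \left(\left(-3\right) 2\right) = \left(-30\right) \left(-6\right) = 180$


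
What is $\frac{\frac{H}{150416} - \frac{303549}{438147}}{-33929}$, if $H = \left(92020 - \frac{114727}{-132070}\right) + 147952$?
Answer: $- \frac{1505875610557}{56606757487099680} \approx -2.6602 \cdot 10^{-5}$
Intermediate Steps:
$H = \frac{674323761}{2810}$ ($H = \left(92020 - - \frac{2441}{2810}\right) + 147952 = \left(92020 + \frac{2441}{2810}\right) + 147952 = \frac{258578641}{2810} + 147952 = \frac{674323761}{2810} \approx 2.3997 \cdot 10^{5}$)
$\frac{\frac{H}{150416} - \frac{303549}{438147}}{-33929} = \frac{\frac{674323761}{2810 \cdot 150416} - \frac{303549}{438147}}{-33929} = \left(\frac{674323761}{2810} \cdot \frac{1}{150416} - \frac{101183}{146049}\right) \left(- \frac{1}{33929}\right) = \left(\frac{674323761}{422668960} - \frac{101183}{146049}\right) \left(- \frac{1}{33929}\right) = \frac{55717397590609}{61730378939040} \left(- \frac{1}{33929}\right) = - \frac{1505875610557}{56606757487099680}$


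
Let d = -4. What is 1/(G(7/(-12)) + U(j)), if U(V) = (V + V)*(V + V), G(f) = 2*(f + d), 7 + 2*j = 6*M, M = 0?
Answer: 6/239 ≈ 0.025105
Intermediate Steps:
j = -7/2 (j = -7/2 + (6*0)/2 = -7/2 + (1/2)*0 = -7/2 + 0 = -7/2 ≈ -3.5000)
G(f) = -8 + 2*f (G(f) = 2*(f - 4) = 2*(-4 + f) = -8 + 2*f)
U(V) = 4*V**2 (U(V) = (2*V)*(2*V) = 4*V**2)
1/(G(7/(-12)) + U(j)) = 1/((-8 + 2*(7/(-12))) + 4*(-7/2)**2) = 1/((-8 + 2*(7*(-1/12))) + 4*(49/4)) = 1/((-8 + 2*(-7/12)) + 49) = 1/((-8 - 7/6) + 49) = 1/(-55/6 + 49) = 1/(239/6) = 6/239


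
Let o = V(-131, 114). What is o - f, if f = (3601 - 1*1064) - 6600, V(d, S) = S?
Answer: 4177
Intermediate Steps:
o = 114
f = -4063 (f = (3601 - 1064) - 6600 = 2537 - 6600 = -4063)
o - f = 114 - 1*(-4063) = 114 + 4063 = 4177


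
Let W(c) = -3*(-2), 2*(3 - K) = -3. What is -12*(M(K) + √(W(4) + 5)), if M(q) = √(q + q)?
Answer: -36 - 12*√11 ≈ -75.800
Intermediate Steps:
K = 9/2 (K = 3 - ½*(-3) = 3 + 3/2 = 9/2 ≈ 4.5000)
M(q) = √2*√q (M(q) = √(2*q) = √2*√q)
W(c) = 6
-12*(M(K) + √(W(4) + 5)) = -12*(√2*√(9/2) + √(6 + 5)) = -12*(√2*(3*√2/2) + √11) = -12*(3 + √11) = -36 - 12*√11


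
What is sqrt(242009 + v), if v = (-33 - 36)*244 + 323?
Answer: 2*sqrt(56374) ≈ 474.86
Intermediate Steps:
v = -16513 (v = -69*244 + 323 = -16836 + 323 = -16513)
sqrt(242009 + v) = sqrt(242009 - 16513) = sqrt(225496) = 2*sqrt(56374)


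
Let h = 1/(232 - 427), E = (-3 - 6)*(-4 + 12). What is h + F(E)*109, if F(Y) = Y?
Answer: -1530361/195 ≈ -7848.0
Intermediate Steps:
E = -72 (E = -9*8 = -72)
h = -1/195 (h = 1/(-195) = -1/195 ≈ -0.0051282)
h + F(E)*109 = -1/195 - 72*109 = -1/195 - 7848 = -1530361/195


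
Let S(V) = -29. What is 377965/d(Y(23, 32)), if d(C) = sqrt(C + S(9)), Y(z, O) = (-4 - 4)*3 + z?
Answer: -75593*I*sqrt(30)/6 ≈ -69007.0*I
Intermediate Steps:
Y(z, O) = -24 + z (Y(z, O) = -8*3 + z = -24 + z)
d(C) = sqrt(-29 + C) (d(C) = sqrt(C - 29) = sqrt(-29 + C))
377965/d(Y(23, 32)) = 377965/(sqrt(-29 + (-24 + 23))) = 377965/(sqrt(-29 - 1)) = 377965/(sqrt(-30)) = 377965/((I*sqrt(30))) = 377965*(-I*sqrt(30)/30) = -75593*I*sqrt(30)/6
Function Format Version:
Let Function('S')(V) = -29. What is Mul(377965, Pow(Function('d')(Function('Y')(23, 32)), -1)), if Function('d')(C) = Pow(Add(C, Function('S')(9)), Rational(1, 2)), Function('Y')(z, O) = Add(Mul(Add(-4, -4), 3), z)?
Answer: Mul(Rational(-75593, 6), I, Pow(30, Rational(1, 2))) ≈ Mul(-69007., I)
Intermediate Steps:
Function('Y')(z, O) = Add(-24, z) (Function('Y')(z, O) = Add(Mul(-8, 3), z) = Add(-24, z))
Function('d')(C) = Pow(Add(-29, C), Rational(1, 2)) (Function('d')(C) = Pow(Add(C, -29), Rational(1, 2)) = Pow(Add(-29, C), Rational(1, 2)))
Mul(377965, Pow(Function('d')(Function('Y')(23, 32)), -1)) = Mul(377965, Pow(Pow(Add(-29, Add(-24, 23)), Rational(1, 2)), -1)) = Mul(377965, Pow(Pow(Add(-29, -1), Rational(1, 2)), -1)) = Mul(377965, Pow(Pow(-30, Rational(1, 2)), -1)) = Mul(377965, Pow(Mul(I, Pow(30, Rational(1, 2))), -1)) = Mul(377965, Mul(Rational(-1, 30), I, Pow(30, Rational(1, 2)))) = Mul(Rational(-75593, 6), I, Pow(30, Rational(1, 2)))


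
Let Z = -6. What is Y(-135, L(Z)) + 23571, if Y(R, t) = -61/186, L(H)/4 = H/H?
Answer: 4384145/186 ≈ 23571.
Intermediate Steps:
L(H) = 4 (L(H) = 4*(H/H) = 4*1 = 4)
Y(R, t) = -61/186
Y(-135, L(Z)) + 23571 = -61/186 + 23571 = 4384145/186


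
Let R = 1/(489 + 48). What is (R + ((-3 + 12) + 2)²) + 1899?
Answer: 1084741/537 ≈ 2020.0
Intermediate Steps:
R = 1/537 ≈ 0.0018622
(R + ((-3 + 12) + 2)²) + 1899 = (1/537 + ((-3 + 12) + 2)²) + 1899 = (1/537 + (9 + 2)²) + 1899 = (1/537 + 11²) + 1899 = (1/537 + 121) + 1899 = 64978/537 + 1899 = 1084741/537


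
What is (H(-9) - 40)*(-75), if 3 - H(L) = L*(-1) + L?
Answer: 2775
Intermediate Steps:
H(L) = 3 (H(L) = 3 - (L*(-1) + L) = 3 - (-L + L) = 3 - 1*0 = 3 + 0 = 3)
(H(-9) - 40)*(-75) = (3 - 40)*(-75) = -37*(-75) = 2775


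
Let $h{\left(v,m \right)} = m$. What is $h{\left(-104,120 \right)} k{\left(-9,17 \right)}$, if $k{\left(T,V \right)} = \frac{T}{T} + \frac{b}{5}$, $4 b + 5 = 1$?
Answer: $96$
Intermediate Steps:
$b = -1$ ($b = - \frac{5}{4} + \frac{1}{4} \cdot 1 = - \frac{5}{4} + \frac{1}{4} = -1$)
$k{\left(T,V \right)} = \frac{4}{5}$ ($k{\left(T,V \right)} = \frac{T}{T} - \frac{1}{5} = 1 - \frac{1}{5} = \frac{4}{5}$)
$h{\left(-104,120 \right)} k{\left(-9,17 \right)} = 120 \cdot \frac{4}{5} = 96$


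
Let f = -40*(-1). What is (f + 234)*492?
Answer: 134808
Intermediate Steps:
f = 40
(f + 234)*492 = (40 + 234)*492 = 274*492 = 134808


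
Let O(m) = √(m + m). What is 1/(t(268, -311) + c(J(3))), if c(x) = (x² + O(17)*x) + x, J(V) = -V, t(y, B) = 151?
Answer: 157/24343 + 3*√34/24343 ≈ 0.0071681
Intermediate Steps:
O(m) = √2*√m (O(m) = √(2*m) = √2*√m)
c(x) = x + x² + x*√34 (c(x) = (x² + (√2*√17)*x) + x = (x² + √34*x) + x = (x² + x*√34) + x = x + x² + x*√34)
1/(t(268, -311) + c(J(3))) = 1/(151 + (-1*3)*(1 - 1*3 + √34)) = 1/(151 - 3*(1 - 3 + √34)) = 1/(151 - 3*(-2 + √34)) = 1/(151 + (6 - 3*√34)) = 1/(157 - 3*√34)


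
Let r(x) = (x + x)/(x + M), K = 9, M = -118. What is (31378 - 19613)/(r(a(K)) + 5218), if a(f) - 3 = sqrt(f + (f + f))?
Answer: 202553357825/89835274324 + 2082405*sqrt(3)/89835274324 ≈ 2.2548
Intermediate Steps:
a(f) = 3 + sqrt(3)*sqrt(f) (a(f) = 3 + sqrt(f + (f + f)) = 3 + sqrt(f + 2*f) = 3 + sqrt(3*f) = 3 + sqrt(3)*sqrt(f))
r(x) = 2*x/(-118 + x) (r(x) = (x + x)/(x - 118) = (2*x)/(-118 + x) = 2*x/(-118 + x))
(31378 - 19613)/(r(a(K)) + 5218) = (31378 - 19613)/(2*(3 + sqrt(3)*sqrt(9))/(-118 + (3 + sqrt(3)*sqrt(9))) + 5218) = 11765/(2*(3 + sqrt(3)*3)/(-118 + (3 + sqrt(3)*3)) + 5218) = 11765/(2*(3 + 3*sqrt(3))/(-118 + (3 + 3*sqrt(3))) + 5218) = 11765/(2*(3 + 3*sqrt(3))/(-115 + 3*sqrt(3)) + 5218) = 11765/(5218 + 2*(3 + 3*sqrt(3))/(-115 + 3*sqrt(3)))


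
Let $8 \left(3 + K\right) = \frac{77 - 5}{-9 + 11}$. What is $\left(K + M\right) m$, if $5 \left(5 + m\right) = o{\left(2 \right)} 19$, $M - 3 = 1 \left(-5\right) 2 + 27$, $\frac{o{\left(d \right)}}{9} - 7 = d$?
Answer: $\frac{32551}{5} \approx 6510.2$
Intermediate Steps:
$o{\left(d \right)} = 63 + 9 d$
$K = \frac{3}{2}$ ($K = -3 + \frac{\left(77 - 5\right) \frac{1}{-9 + 11}}{8} = -3 + \frac{72 \cdot \frac{1}{2}}{8} = -3 + \frac{1}{8} \cdot 36 = -3 + \frac{9}{2} = \frac{3}{2} \approx 1.5$)
$M = 20$ ($M = 3 + \left(1 \left(-5\right) 2 + 27\right) = 3 + \left(\left(-5\right) 2 + 27\right) = 3 + \left(-10 + 27\right) = 3 + 17 = 20$)
$m = \frac{1514}{5}$ ($m = -5 + \frac{\left(63 + 9 \cdot 2\right) 19}{5} = -5 + \frac{\left(63 + 18\right) 19}{5} = -5 + \frac{81 \cdot 19}{5} = -5 + \frac{1}{5} \cdot 1539 = -5 + \frac{1539}{5} = \frac{1514}{5} \approx 302.8$)
$\left(K + M\right) m = \left(\frac{3}{2} + 20\right) \frac{1514}{5} = \frac{43}{2} \cdot \frac{1514}{5} = \frac{32551}{5}$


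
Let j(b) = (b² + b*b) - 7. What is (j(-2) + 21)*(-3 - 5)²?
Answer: 1408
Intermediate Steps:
j(b) = -7 + 2*b² (j(b) = (b² + b²) - 7 = 2*b² - 7 = -7 + 2*b²)
(j(-2) + 21)*(-3 - 5)² = ((-7 + 2*(-2)²) + 21)*(-3 - 5)² = ((-7 + 2*4) + 21)*(-8)² = ((-7 + 8) + 21)*64 = (1 + 21)*64 = 22*64 = 1408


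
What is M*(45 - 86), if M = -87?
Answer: 3567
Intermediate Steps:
M*(45 - 86) = -87*(45 - 86) = -87*(-41) = 3567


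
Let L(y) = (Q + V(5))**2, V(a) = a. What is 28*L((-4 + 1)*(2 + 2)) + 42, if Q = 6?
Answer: 3430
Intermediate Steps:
L(y) = 121 (L(y) = (6 + 5)**2 = 11**2 = 121)
28*L((-4 + 1)*(2 + 2)) + 42 = 28*121 + 42 = 3388 + 42 = 3430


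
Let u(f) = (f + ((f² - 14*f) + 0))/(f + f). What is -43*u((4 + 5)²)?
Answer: -1462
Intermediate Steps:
u(f) = (f² - 13*f)/(2*f) (u(f) = (f + (f² - 14*f))/((2*f)) = (f² - 13*f)*(1/(2*f)) = (f² - 13*f)/(2*f))
-43*u((4 + 5)²) = -43*(-13/2 + (4 + 5)²/2) = -43*(-13/2 + (½)*9²) = -43*(-13/2 + (½)*81) = -43*(-13/2 + 81/2) = -43*34 = -1462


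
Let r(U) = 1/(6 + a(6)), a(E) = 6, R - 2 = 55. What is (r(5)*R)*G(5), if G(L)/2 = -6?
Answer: -57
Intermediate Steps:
R = 57 (R = 2 + 55 = 57)
G(L) = -12 (G(L) = 2*(-6) = -12)
r(U) = 1/12 (r(U) = 1/(6 + 6) = 1/12)
(r(5)*R)*G(5) = ((1/12)*57)*(-12) = (19/4)*(-12) = -57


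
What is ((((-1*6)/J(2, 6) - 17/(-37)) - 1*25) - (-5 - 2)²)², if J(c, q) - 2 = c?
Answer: 30835809/5476 ≈ 5631.1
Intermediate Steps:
J(c, q) = 2 + c
((((-1*6)/J(2, 6) - 17/(-37)) - 1*25) - (-5 - 2)²)² = ((((-1*6)/(2 + 2) - 17/(-37)) - 1*25) - (-5 - 2)²)² = (((-6/4 - 17*(-1/37)) - 25) - 1*(-7)²)² = (((-6*¼ + 17/37) - 25) - 1*49)² = (((-3/2 + 17/37) - 25) - 49)² = ((-77/74 - 25) - 49)² = (-1927/74 - 49)² = (-5553/74)² = 30835809/5476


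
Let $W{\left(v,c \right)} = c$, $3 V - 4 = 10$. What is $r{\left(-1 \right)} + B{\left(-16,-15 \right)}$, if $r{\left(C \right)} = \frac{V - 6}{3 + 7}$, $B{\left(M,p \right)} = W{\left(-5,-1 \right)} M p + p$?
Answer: $- \frac{3827}{15} \approx -255.13$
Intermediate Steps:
$V = \frac{14}{3}$ ($V = \frac{4}{3} + \frac{1}{3} \cdot 10 = \frac{4}{3} + \frac{10}{3} = \frac{14}{3} \approx 4.6667$)
$B{\left(M,p \right)} = p - M p$ ($B{\left(M,p \right)} = - M p + p = p - M p$)
$r{\left(C \right)} = - \frac{2}{15}$ ($r{\left(C \right)} = \frac{\frac{14}{3} - 6}{3 + 7} = - \frac{4}{3 \cdot 10} = \left(- \frac{4}{3}\right) \frac{1}{10} = - \frac{2}{15}$)
$r{\left(-1 \right)} + B{\left(-16,-15 \right)} = - \frac{2}{15} - 15 \left(1 - -16\right) = - \frac{2}{15} - 15 \left(1 + 16\right) = - \frac{2}{15} - 255 = - \frac{3827}{15}$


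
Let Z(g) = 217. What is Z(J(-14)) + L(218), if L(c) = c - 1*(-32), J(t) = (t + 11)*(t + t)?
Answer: 467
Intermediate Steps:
J(t) = 2*t*(11 + t) (J(t) = (11 + t)*(2*t) = 2*t*(11 + t))
L(c) = 32 + c (L(c) = c + 32 = 32 + c)
Z(J(-14)) + L(218) = 217 + (32 + 218) = 217 + 250 = 467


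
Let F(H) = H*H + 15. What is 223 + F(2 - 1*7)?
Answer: 263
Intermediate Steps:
F(H) = 15 + H² (F(H) = H² + 15 = 15 + H²)
223 + F(2 - 1*7) = 223 + (15 + (2 - 1*7)²) = 223 + (15 + (2 - 7)²) = 223 + (15 + (-5)²) = 223 + (15 + 25) = 223 + 40 = 263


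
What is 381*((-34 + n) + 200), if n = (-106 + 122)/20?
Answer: 317754/5 ≈ 63551.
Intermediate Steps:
n = 4/5 (n = 16*(1/20) = 4/5 ≈ 0.80000)
381*((-34 + n) + 200) = 381*((-34 + 4/5) + 200) = 381*(-166/5 + 200) = 381*(834/5) = 317754/5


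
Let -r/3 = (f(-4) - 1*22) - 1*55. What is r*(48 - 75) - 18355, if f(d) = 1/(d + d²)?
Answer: -98341/4 ≈ -24585.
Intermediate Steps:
r = 923/4 (r = -3*((1/((-4)*(1 - 4)) - 1*22) - 1*55) = -3*((-¼/(-3) - 22) - 55) = -3*((-¼*(-⅓) - 22) - 55) = -3*((1/12 - 22) - 55) = -3*(-263/12 - 55) = -3*(-923/12) = 923/4 ≈ 230.75)
r*(48 - 75) - 18355 = 923*(48 - 75)/4 - 18355 = (923/4)*(-27) - 18355 = -24921/4 - 18355 = -98341/4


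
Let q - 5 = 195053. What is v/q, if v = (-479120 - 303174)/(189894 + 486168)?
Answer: -391147/65935650798 ≈ -5.9323e-6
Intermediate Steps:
v = -391147/338031 (v = -782294/676062 = -782294*1/676062 = -391147/338031 ≈ -1.1571)
q = 195058 (q = 5 + 195053 = 195058)
v/q = -391147/338031/195058 = -391147/338031*1/195058 = -391147/65935650798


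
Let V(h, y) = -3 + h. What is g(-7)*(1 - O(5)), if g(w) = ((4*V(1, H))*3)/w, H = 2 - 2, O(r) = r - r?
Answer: 24/7 ≈ 3.4286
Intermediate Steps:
O(r) = 0
H = 0
g(w) = -24/w (g(w) = ((4*(-3 + 1))*3)/w = ((4*(-2))*3)/w = (-8*3)/w = -24/w)
g(-7)*(1 - O(5)) = (-24/(-7))*(1 - 1*0) = (-24*(-⅐))*(1 + 0) = (24/7)*1 = 24/7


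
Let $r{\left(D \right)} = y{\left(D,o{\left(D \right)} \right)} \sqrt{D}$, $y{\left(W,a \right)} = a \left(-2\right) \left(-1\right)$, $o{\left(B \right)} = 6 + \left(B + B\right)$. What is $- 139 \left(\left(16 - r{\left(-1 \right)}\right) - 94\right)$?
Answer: $10842 + 1112 i \approx 10842.0 + 1112.0 i$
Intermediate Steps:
$o{\left(B \right)} = 6 + 2 B$
$y{\left(W,a \right)} = 2 a$ ($y{\left(W,a \right)} = - 2 a \left(-1\right) = 2 a$)
$r{\left(D \right)} = \sqrt{D} \left(12 + 4 D\right)$ ($r{\left(D \right)} = 2 \left(6 + 2 D\right) \sqrt{D} = \left(12 + 4 D\right) \sqrt{D} = \sqrt{D} \left(12 + 4 D\right)$)
$- 139 \left(\left(16 - r{\left(-1 \right)}\right) - 94\right) = - 139 \left(\left(16 - 4 \sqrt{-1} \left(3 - 1\right)\right) - 94\right) = - 139 \left(\left(16 - 4 i 2\right) - 94\right) = - 139 \left(\left(16 - 8 i\right) - 94\right) = - 139 \left(-78 - 8 i\right) = 10842 + 1112 i$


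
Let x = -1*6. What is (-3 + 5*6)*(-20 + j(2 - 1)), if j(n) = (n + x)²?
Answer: 135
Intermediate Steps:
x = -6
j(n) = (-6 + n)² (j(n) = (n - 6)² = (-6 + n)²)
(-3 + 5*6)*(-20 + j(2 - 1)) = (-3 + 5*6)*(-20 + (-6 + (2 - 1))²) = (-3 + 30)*(-20 + (-6 + 1)²) = 27*(-20 + (-5)²) = 27*(-20 + 25) = 27*5 = 135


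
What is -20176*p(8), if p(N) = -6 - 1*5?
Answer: 221936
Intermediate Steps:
p(N) = -11 (p(N) = -6 - 5 = -11)
-20176*p(8) = -20176*(-11) = 221936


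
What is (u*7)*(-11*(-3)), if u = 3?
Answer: 693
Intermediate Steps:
(u*7)*(-11*(-3)) = (3*7)*(-11*(-3)) = 21*33 = 693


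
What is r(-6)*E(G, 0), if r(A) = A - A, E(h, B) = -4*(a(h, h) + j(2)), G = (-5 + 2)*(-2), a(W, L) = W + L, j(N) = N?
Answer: 0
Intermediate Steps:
a(W, L) = L + W
G = 6 (G = -3*(-2) = 6)
E(h, B) = -8 - 8*h (E(h, B) = -4*((h + h) + 2) = -4*(2*h + 2) = -4*(2 + 2*h) = -8 - 8*h)
r(A) = 0
r(-6)*E(G, 0) = 0*(-8 - 8*6) = 0*(-8 - 48) = 0*(-56) = 0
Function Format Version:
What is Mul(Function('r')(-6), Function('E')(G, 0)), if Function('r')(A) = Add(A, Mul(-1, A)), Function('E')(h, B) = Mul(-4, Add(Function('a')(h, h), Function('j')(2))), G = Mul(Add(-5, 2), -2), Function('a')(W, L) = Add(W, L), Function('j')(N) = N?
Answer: 0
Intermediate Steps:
Function('a')(W, L) = Add(L, W)
G = 6 (G = Mul(-3, -2) = 6)
Function('E')(h, B) = Add(-8, Mul(-8, h)) (Function('E')(h, B) = Mul(-4, Add(Add(h, h), 2)) = Mul(-4, Add(Mul(2, h), 2)) = Mul(-4, Add(2, Mul(2, h))) = Add(-8, Mul(-8, h)))
Function('r')(A) = 0
Mul(Function('r')(-6), Function('E')(G, 0)) = Mul(0, Add(-8, Mul(-8, 6))) = Mul(0, Add(-8, -48)) = Mul(0, -56) = 0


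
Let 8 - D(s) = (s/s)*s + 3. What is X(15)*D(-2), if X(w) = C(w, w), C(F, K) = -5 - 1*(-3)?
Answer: -14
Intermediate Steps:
C(F, K) = -2 (C(F, K) = -5 + 3 = -2)
D(s) = 5 - s (D(s) = 8 - ((s/s)*s + 3) = 8 - (1*s + 3) = 8 - (s + 3) = 8 - (3 + s) = 8 + (-3 - s) = 5 - s)
X(w) = -2
X(15)*D(-2) = -2*(5 - 1*(-2)) = -2*(5 + 2) = -2*7 = -14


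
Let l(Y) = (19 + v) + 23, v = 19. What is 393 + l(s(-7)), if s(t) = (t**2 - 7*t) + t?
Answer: 454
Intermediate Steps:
s(t) = t**2 - 6*t
l(Y) = 61 (l(Y) = (19 + 19) + 23 = 38 + 23 = 61)
393 + l(s(-7)) = 393 + 61 = 454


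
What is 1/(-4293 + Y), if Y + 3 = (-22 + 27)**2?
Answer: -1/4271 ≈ -0.00023414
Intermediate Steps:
Y = 22 (Y = -3 + (-22 + 27)**2 = -3 + 5**2 = -3 + 25 = 22)
1/(-4293 + Y) = 1/(-4293 + 22) = 1/(-4271) = -1/4271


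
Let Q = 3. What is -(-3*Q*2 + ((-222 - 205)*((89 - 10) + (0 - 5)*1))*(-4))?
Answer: -126374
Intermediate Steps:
-(-3*Q*2 + ((-222 - 205)*((89 - 10) + (0 - 5)*1))*(-4)) = -(-3*3*2 + ((-222 - 205)*((89 - 10) + (0 - 5)*1))*(-4)) = -(-9*2 - 427*(79 - 5*1)*(-4)) = -(-18 - 427*(79 - 5)*(-4)) = -(-18 - 427*74*(-4)) = -(-18 - 31598*(-4)) = -(-18 + 126392) = -1*126374 = -126374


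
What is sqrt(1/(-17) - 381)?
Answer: I*sqrt(110126)/17 ≈ 19.521*I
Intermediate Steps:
sqrt(1/(-17) - 381) = sqrt(-1/17 - 381) = sqrt(-6478/17) = I*sqrt(110126)/17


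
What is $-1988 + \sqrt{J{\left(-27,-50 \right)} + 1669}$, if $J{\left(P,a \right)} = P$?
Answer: $-1988 + \sqrt{1642} \approx -1947.5$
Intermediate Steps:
$-1988 + \sqrt{J{\left(-27,-50 \right)} + 1669} = -1988 + \sqrt{-27 + 1669} = -1988 + \sqrt{1642}$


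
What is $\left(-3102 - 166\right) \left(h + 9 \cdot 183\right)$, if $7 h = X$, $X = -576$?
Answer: $- \frac{35794404}{7} \approx -5.1135 \cdot 10^{6}$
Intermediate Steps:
$h = - \frac{576}{7}$ ($h = \frac{1}{7} \left(-576\right) = - \frac{576}{7} \approx -82.286$)
$\left(-3102 - 166\right) \left(h + 9 \cdot 183\right) = \left(-3102 - 166\right) \left(- \frac{576}{7} + 9 \cdot 183\right) = - 3268 \left(- \frac{576}{7} + 1647\right) = \left(-3268\right) \frac{10953}{7} = - \frac{35794404}{7}$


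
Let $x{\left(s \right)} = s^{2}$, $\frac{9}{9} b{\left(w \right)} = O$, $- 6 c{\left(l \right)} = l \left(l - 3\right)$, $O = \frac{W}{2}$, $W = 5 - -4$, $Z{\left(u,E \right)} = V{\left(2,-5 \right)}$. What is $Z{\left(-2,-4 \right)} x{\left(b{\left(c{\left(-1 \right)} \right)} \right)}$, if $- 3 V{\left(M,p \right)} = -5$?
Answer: $\frac{135}{4} \approx 33.75$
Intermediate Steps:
$V{\left(M,p \right)} = \frac{5}{3}$ ($V{\left(M,p \right)} = \left(- \frac{1}{3}\right) \left(-5\right) = \frac{5}{3}$)
$Z{\left(u,E \right)} = \frac{5}{3}$
$W = 9$ ($W = 5 + 4 = 9$)
$O = \frac{9}{2} \approx 4.5$
$c{\left(l \right)} = - \frac{l \left(-3 + l\right)}{6}$ ($c{\left(l \right)} = - \frac{l \left(l - 3\right)}{6} = - \frac{l \left(-3 + l\right)}{6}$)
$b{\left(w \right)} = \frac{9}{2}$
$Z{\left(-2,-4 \right)} x{\left(b{\left(c{\left(-1 \right)} \right)} \right)} = \frac{5 \left(\frac{9}{2}\right)^{2}}{3} = \frac{5}{3} \cdot \frac{81}{4} = \frac{135}{4}$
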